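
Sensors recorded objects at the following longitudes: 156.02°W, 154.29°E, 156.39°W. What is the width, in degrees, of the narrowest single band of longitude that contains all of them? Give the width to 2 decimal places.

Sort the longitudes: -156.39°, -156.02°, +154.29°.
Eastward gaps between consecutive values (wrapping around): 0.37°, 310.31°, 49.32°.
Largest gap = 310.31° ⇒ minimal covering band is its complement: 360° − 310.31° = 49.69°.
Band runs from +154.29° eastward to -156.02°, crossing the antimeridian.

49.69°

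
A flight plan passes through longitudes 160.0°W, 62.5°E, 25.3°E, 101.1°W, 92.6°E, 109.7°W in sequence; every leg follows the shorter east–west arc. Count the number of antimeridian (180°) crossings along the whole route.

3

Leg 1: -160.0° → +62.5°, shortest Δλ = -137.5° (west) — crosses 180°.
Leg 2: +62.5° → +25.3°, shortest Δλ = -37.2° (west) — does not cross 180°.
Leg 3: +25.3° → -101.1°, shortest Δλ = -126.4° (west) — does not cross 180°.
Leg 4: -101.1° → +92.6°, shortest Δλ = -166.3° (west) — crosses 180°.
Leg 5: +92.6° → -109.7°, shortest Δλ = 157.7° (east) — crosses 180°.
Total crossings: 3.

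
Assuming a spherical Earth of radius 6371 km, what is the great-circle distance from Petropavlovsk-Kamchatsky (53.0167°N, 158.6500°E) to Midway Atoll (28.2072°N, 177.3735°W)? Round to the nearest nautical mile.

1829 nmi

Δλ = -177.3735 − 158.6500 = -336.0235°; wrapped into (−180°, 180°]: 23.9765°.
Δφ = 28.2072 − 53.0167 = -24.8095°.
a = sin²(Δφ/2) + cos φ₁ · cos φ₂ · sin²(Δλ/2) = 0.069018.
c = 2·atan2(√a, √(1−a)) = 0.53167 rad → d = 6371·c ≈ 3387.25 km ≈ 1828.97 nmi.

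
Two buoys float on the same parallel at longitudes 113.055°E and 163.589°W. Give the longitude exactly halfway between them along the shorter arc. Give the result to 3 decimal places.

Signed shortest Δλ from +113.055° to -163.589° is +83.356°.
Midpoint longitude = +113.055° + (+83.356°)/2 = +113.055° + 41.678° = +154.733°.
(The naïve average (+113.055 + -163.589)/2 = -25.267° is on the wrong side of the globe.)

154.733°E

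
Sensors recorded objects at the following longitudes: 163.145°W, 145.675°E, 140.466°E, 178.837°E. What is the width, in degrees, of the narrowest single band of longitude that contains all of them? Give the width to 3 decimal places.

Sort the longitudes: -163.145°, +140.466°, +145.675°, +178.837°.
Eastward gaps between consecutive values (wrapping around): 303.611°, 5.209°, 33.162°, 18.018°.
Largest gap = 303.611° ⇒ minimal covering band is its complement: 360° − 303.611° = 56.389°.
Band runs from +140.466° eastward to -163.145°, crossing the antimeridian.

56.389°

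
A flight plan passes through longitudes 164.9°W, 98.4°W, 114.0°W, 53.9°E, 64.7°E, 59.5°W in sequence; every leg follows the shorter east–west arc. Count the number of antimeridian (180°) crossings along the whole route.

0

Leg 1: -164.9° → -98.4°, shortest Δλ = 66.5° (east) — does not cross 180°.
Leg 2: -98.4° → -114.0°, shortest Δλ = -15.6° (west) — does not cross 180°.
Leg 3: -114.0° → +53.9°, shortest Δλ = 167.9° (east) — does not cross 180°.
Leg 4: +53.9° → +64.7°, shortest Δλ = 10.8° (east) — does not cross 180°.
Leg 5: +64.7° → -59.5°, shortest Δλ = -124.2° (west) — does not cross 180°.
Total crossings: 0.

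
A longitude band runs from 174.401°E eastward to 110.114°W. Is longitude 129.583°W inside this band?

Band width going east from +174.401° to -110.114°: ((-110.114 − 174.401) mod 360) = 75.485°.
Offset of -129.583° east of the west edge: ((-129.583 − 174.401) mod 360) = 56.016°.
56.016° ≤ 75.485° ⇒ inside.

Yes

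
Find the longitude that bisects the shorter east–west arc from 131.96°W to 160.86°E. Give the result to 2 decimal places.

165.55°W

Signed shortest Δλ from -131.96° to +160.86° is -67.18°.
Midpoint longitude = -131.96° + (-67.18°)/2 = -131.96° − 33.59° = -165.55°.
(The naïve average (-131.96 + +160.86)/2 = 14.45° is on the wrong side of the globe.)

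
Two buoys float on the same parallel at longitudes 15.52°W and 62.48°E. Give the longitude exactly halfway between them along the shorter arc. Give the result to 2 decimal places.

23.48°E

Signed shortest Δλ from -15.52° to +62.48° is +78.00°.
Midpoint longitude = -15.52° + (+78.00°)/2 = -15.52° + 39.00° = +23.48°.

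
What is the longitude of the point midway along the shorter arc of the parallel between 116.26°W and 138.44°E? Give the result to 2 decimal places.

Signed shortest Δλ from -116.26° to +138.44° is -105.30°.
Midpoint longitude = -116.26° + (-105.30°)/2 = -116.26° − 52.65° = -168.91°.
(The naïve average (-116.26 + +138.44)/2 = 11.09° is on the wrong side of the globe.)

168.91°W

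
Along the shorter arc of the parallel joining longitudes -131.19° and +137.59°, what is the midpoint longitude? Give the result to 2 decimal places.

-176.80°

Signed shortest Δλ from -131.19° to +137.59° is -91.22°.
Midpoint longitude = -131.19° + (-91.22°)/2 = -131.19° − 45.61° = -176.80°.
(The naïve average (-131.19 + +137.59)/2 = 3.2° is on the wrong side of the globe.)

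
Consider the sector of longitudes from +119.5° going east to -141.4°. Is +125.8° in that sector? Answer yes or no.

Band width going east from +119.5° to -141.4°: ((-141.4 − 119.5) mod 360) = 99.1°.
Offset of +125.8° east of the west edge: ((125.8 − 119.5) mod 360) = 6.3°.
6.3° ≤ 99.1° ⇒ inside.

Yes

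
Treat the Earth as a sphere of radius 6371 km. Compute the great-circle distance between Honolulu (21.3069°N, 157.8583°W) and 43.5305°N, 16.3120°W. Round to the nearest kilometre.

11807 km

Δλ = -16.3120 − -157.8583 = 141.5463°.
Δφ = 43.5305 − 21.3069 = 22.2236°.
a = sin²(Δφ/2) + cos φ₁ · cos φ₂ · sin²(Δλ/2) = 0.639345.
c = 2·atan2(√a, √(1−a)) = 1.85323 rad → d = 6371·c ≈ 11806.91 km.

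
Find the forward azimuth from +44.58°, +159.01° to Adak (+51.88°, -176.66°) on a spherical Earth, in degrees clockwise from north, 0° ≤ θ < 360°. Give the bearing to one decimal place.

Δλ = -176.66 − 159.01 = -335.67°; wrapped into (−180°, 180°]: 24.33°.
θ = atan2( sin Δλ · cos φ₂ , cos φ₁ · sin φ₂ − sin φ₁ · cos φ₂ · cos Δλ )
  = atan2(0.25433, 0.16555) = 56.939° → normalised to [0°, 360°): 56.939°.

56.9°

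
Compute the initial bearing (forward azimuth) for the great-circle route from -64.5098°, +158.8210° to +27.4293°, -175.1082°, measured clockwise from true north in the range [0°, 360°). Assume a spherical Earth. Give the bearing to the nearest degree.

23°

Δλ = -175.1082 − 158.8210 = -333.9292°; wrapped into (−180°, 180°]: 26.0708°.
θ = atan2( sin Δλ · cos φ₂ , cos φ₁ · sin φ₂ − sin φ₁ · cos φ₂ · cos Δλ )
  = atan2(0.39007, 0.91791) = 23.024° → normalised to [0°, 360°): 23.024°.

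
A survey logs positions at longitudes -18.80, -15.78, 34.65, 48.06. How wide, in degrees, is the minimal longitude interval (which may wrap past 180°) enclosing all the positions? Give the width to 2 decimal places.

Sort the longitudes: -18.80°, -15.78°, +34.65°, +48.06°.
Eastward gaps between consecutive values (wrapping around): 3.02°, 50.43°, 13.41°, 293.14°.
Largest gap = 293.14° ⇒ minimal covering band is its complement: 360° − 293.14° = 66.86°.
Band runs from -18.80° eastward to +48.06°.

66.86°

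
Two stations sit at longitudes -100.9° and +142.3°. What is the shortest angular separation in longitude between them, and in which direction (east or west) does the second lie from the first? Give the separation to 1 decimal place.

116.8° west

Raw difference: 142.3 − -100.9 = 243.2°.
Normalise into (−180°, 180°]: 243.2° − 360° = -116.8°.
Negative ⇒ the second point lies to the west; separation 116.8°.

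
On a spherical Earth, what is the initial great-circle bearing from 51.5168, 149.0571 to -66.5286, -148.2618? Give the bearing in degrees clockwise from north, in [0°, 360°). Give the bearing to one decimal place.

153.6°

Δλ = -148.2618 − 149.0571 = -297.3189°; wrapped into (−180°, 180°]: 62.6811°.
θ = atan2( sin Δλ · cos φ₂ , cos φ₁ · sin φ₂ − sin φ₁ · cos φ₂ · cos Δλ )
  = atan2(0.35387, -0.71389) = 153.633° → normalised to [0°, 360°): 153.633°.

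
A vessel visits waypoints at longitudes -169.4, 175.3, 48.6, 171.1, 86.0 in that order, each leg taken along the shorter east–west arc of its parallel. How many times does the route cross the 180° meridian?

1

Leg 1: -169.4° → +175.3°, shortest Δλ = -15.3° (west) — crosses 180°.
Leg 2: +175.3° → +48.6°, shortest Δλ = -126.7° (west) — does not cross 180°.
Leg 3: +48.6° → +171.1°, shortest Δλ = 122.5° (east) — does not cross 180°.
Leg 4: +171.1° → +86.0°, shortest Δλ = -85.1° (west) — does not cross 180°.
Total crossings: 1.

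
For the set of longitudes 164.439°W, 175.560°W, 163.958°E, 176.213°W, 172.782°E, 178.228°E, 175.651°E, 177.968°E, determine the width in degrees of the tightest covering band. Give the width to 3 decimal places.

31.603°

Sort the longitudes: -176.213°, -175.560°, -164.439°, +163.958°, +172.782°, +175.651°, +177.968°, +178.228°.
Eastward gaps between consecutive values (wrapping around): 0.653°, 11.121°, 328.397°, 8.824°, 2.869°, 2.317°, 0.260°, 5.559°.
Largest gap = 328.397° ⇒ minimal covering band is its complement: 360° − 328.397° = 31.603°.
Band runs from +163.958° eastward to -164.439°, crossing the antimeridian.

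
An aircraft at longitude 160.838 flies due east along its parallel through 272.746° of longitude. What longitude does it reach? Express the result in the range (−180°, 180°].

+73.584°

Start at +160.838°; shift +272.746° → +433.584°.
+433.584° lies outside (−180°, 180°]; subtract 360° → +73.584°.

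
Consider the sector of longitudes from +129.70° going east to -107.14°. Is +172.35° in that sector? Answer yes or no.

Yes

Band width going east from +129.70° to -107.14°: ((-107.14 − 129.70) mod 360) = 123.16°.
Offset of +172.35° east of the west edge: ((172.35 − 129.70) mod 360) = 42.65°.
42.65° ≤ 123.16° ⇒ inside.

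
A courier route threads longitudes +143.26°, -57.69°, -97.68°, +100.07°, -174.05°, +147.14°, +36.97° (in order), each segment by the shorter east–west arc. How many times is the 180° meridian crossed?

4

Leg 1: +143.26° → -57.69°, shortest Δλ = 159.05° (east) — crosses 180°.
Leg 2: -57.69° → -97.68°, shortest Δλ = -39.99° (west) — does not cross 180°.
Leg 3: -97.68° → +100.07°, shortest Δλ = -162.25° (west) — crosses 180°.
Leg 4: +100.07° → -174.05°, shortest Δλ = 85.88° (east) — crosses 180°.
Leg 5: -174.05° → +147.14°, shortest Δλ = -38.81° (west) — crosses 180°.
Leg 6: +147.14° → +36.97°, shortest Δλ = -110.17° (west) — does not cross 180°.
Total crossings: 4.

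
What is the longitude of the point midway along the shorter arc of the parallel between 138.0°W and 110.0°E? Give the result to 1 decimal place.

Signed shortest Δλ from -138.0° to +110.0° is -112.0°.
Midpoint longitude = -138.0° + (-112.0°)/2 = -138.0° − 56.0° = -194.0°.
Normalise into (−180°, 180°]: +166.0°.
(The naïve average (-138.0 + +110.0)/2 = -14.0° is on the wrong side of the globe.)

166.0°E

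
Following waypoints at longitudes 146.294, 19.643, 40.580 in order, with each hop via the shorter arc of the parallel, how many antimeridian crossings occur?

0

Leg 1: +146.294° → +19.643°, shortest Δλ = -126.651° (west) — does not cross 180°.
Leg 2: +19.643° → +40.580°, shortest Δλ = 20.937° (east) — does not cross 180°.
Total crossings: 0.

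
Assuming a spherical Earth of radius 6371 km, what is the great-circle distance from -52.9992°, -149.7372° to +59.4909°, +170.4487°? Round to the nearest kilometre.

13005 km

Δλ = 170.4487 − -149.7372 = 320.1859°; wrapped into (−180°, 180°]: -39.8141°.
Δφ = 59.4909 − -52.9992 = 112.4901°.
a = sin²(Δφ/2) + cos φ₁ · cos φ₂ · sin²(Δλ/2) = 0.726684.
c = 2·atan2(√a, √(1−a)) = 2.04134 rad → d = 6371·c ≈ 13005.36 km.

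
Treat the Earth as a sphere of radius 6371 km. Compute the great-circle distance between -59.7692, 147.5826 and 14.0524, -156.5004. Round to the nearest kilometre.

Δλ = -156.5004 − 147.5826 = -304.0830°; wrapped into (−180°, 180°]: 55.9170°.
Δφ = 14.0524 − -59.7692 = 73.8216°.
a = sin²(Δφ/2) + cos φ₁ · cos φ₂ · sin²(Δλ/2) = 0.468041.
c = 2·atan2(√a, √(1−a)) = 1.50684 rad → d = 6371·c ≈ 9600.05 km.

9600 km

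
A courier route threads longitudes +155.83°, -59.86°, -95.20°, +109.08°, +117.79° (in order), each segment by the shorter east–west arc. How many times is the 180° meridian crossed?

2

Leg 1: +155.83° → -59.86°, shortest Δλ = 144.31° (east) — crosses 180°.
Leg 2: -59.86° → -95.20°, shortest Δλ = -35.34° (west) — does not cross 180°.
Leg 3: -95.20° → +109.08°, shortest Δλ = -155.72° (west) — crosses 180°.
Leg 4: +109.08° → +117.79°, shortest Δλ = 8.71° (east) — does not cross 180°.
Total crossings: 2.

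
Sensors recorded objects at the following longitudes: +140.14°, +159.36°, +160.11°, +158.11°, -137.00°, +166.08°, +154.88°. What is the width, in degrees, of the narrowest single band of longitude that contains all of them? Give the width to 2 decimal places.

Sort the longitudes: -137.00°, +140.14°, +154.88°, +158.11°, +159.36°, +160.11°, +166.08°.
Eastward gaps between consecutive values (wrapping around): 277.14°, 14.74°, 3.23°, 1.25°, 0.75°, 5.97°, 56.92°.
Largest gap = 277.14° ⇒ minimal covering band is its complement: 360° − 277.14° = 82.86°.
Band runs from +140.14° eastward to -137.00°, crossing the antimeridian.

82.86°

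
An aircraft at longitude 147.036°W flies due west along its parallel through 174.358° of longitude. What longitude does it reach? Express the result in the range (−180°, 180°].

Start at -147.036°; shift −174.358° → -321.394°.
-321.394° lies outside (−180°, 180°]; add 360° → +38.606°.

38.606°E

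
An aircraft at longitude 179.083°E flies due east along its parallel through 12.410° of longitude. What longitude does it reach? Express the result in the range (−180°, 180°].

Start at +179.083°; shift +12.410° → +191.493°.
+191.493° lies outside (−180°, 180°]; subtract 360° → -168.507°.

168.507°W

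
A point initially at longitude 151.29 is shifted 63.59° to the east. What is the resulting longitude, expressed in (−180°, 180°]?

Start at +151.29°; shift +63.59° → +214.88°.
+214.88° lies outside (−180°, 180°]; subtract 360° → -145.12°.

-145.12°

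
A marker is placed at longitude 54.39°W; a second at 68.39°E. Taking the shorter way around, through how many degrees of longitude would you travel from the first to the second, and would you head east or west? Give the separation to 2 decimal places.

Raw difference: 68.39 − -54.39 = 122.78°.
Normalise into (−180°, 180°]: 122.78° stays 122.78°.
Positive ⇒ the second point lies to the east; separation 122.78°.

122.78° east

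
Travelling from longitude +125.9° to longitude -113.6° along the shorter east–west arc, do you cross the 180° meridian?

Yes

Naïve |-113.6 − 125.9| = 239.5° > 180°, so the shorter arc goes the other way round — across 180°.
Signed shortest Δλ = ((-113.6 − 125.9 + 180) mod 360) − 180 = 120.5°.
Going east by 120.5° from +125.9° passes through 180° before reaching -113.6°.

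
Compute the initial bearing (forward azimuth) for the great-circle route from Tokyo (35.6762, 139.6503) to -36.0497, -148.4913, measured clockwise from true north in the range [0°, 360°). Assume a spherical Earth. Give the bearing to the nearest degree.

129°

Δλ = -148.4913 − 139.6503 = -288.1416°; wrapped into (−180°, 180°]: 71.8584°.
θ = atan2( sin Δλ · cos φ₂ , cos φ₁ · sin φ₂ − sin φ₁ · cos φ₂ · cos Δλ )
  = atan2(0.76832, -0.62486) = 129.121° → normalised to [0°, 360°): 129.121°.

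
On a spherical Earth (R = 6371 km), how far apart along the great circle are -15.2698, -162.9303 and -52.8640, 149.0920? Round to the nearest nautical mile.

3191 nmi

Δλ = 149.0920 − -162.9303 = 312.0223°; wrapped into (−180°, 180°]: -47.9777°.
Δφ = -52.8640 − -15.2698 = -37.5942°.
a = sin²(Δφ/2) + cos φ₁ · cos φ₂ · sin²(Δλ/2) = 0.200089.
c = 2·atan2(√a, √(1−a)) = 0.92752 rad → d = 6371·c ≈ 5909.21 km ≈ 3190.72 nmi.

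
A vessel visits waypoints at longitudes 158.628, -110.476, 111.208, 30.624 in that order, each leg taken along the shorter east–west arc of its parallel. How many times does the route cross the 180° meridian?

2

Leg 1: +158.628° → -110.476°, shortest Δλ = 90.896° (east) — crosses 180°.
Leg 2: -110.476° → +111.208°, shortest Δλ = -138.316° (west) — crosses 180°.
Leg 3: +111.208° → +30.624°, shortest Δλ = -80.584° (west) — does not cross 180°.
Total crossings: 2.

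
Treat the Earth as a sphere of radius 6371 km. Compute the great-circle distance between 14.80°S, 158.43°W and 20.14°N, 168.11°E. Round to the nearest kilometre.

5336 km

Δλ = 168.11 − -158.43 = 326.54°; wrapped into (−180°, 180°]: -33.46°.
Δφ = 20.14 − -14.80 = 34.94°.
a = sin²(Δφ/2) + cos φ₁ · cos φ₂ · sin²(Δλ/2) = 0.165341.
c = 2·atan2(√a, √(1−a)) = 0.83750 rad → d = 6371·c ≈ 5335.74 km.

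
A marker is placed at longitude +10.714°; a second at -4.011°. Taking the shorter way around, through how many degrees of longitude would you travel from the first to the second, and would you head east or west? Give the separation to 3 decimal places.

Raw difference: -4.011 − 10.714 = -14.725°.
Normalise into (−180°, 180°]: -14.725° stays -14.725°.
Negative ⇒ the second point lies to the west; separation 14.725°.

14.725° west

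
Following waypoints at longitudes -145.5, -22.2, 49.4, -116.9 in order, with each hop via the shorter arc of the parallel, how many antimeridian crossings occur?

0

Leg 1: -145.5° → -22.2°, shortest Δλ = 123.3° (east) — does not cross 180°.
Leg 2: -22.2° → +49.4°, shortest Δλ = 71.6° (east) — does not cross 180°.
Leg 3: +49.4° → -116.9°, shortest Δλ = -166.3° (west) — does not cross 180°.
Total crossings: 0.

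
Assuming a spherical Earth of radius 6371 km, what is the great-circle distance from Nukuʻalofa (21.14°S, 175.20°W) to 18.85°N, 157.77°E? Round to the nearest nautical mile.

Δλ = 157.77 − -175.20 = 332.97°; wrapped into (−180°, 180°]: -27.03°.
Δφ = 18.85 − -21.14 = 39.99°.
a = sin²(Δφ/2) + cos φ₁ · cos φ₂ · sin²(Δλ/2) = 0.165130.
c = 2·atan2(√a, √(1−a)) = 0.83694 rad → d = 6371·c ≈ 5332.13 km ≈ 2879.12 nmi.

2879 nmi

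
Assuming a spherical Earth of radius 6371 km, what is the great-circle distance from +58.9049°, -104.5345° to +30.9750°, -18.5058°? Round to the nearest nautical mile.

3715 nmi

Δλ = -18.5058 − -104.5345 = 86.0287°.
Δφ = 30.9750 − 58.9049 = -27.9299°.
a = sin²(Δφ/2) + cos φ₁ · cos φ₂ · sin²(Δλ/2) = 0.264310.
c = 2·atan2(√a, √(1−a)) = 1.07994 rad → d = 6371·c ≈ 6880.31 km ≈ 3715.07 nmi.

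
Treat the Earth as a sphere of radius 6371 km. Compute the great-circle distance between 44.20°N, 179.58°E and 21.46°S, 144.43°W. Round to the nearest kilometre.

Δλ = -144.43 − 179.58 = -324.01°; wrapped into (−180°, 180°]: 35.99°.
Δφ = -21.46 − 44.20 = -65.66°.
a = sin²(Δφ/2) + cos φ₁ · cos φ₂ · sin²(Δλ/2) = 0.357603.
c = 2·atan2(√a, √(1−a)) = 1.28201 rad → d = 6371·c ≈ 8167.66 km.

8168 km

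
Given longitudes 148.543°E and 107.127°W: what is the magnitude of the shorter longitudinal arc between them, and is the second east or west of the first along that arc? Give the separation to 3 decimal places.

Raw difference: -107.127 − 148.543 = -255.67°.
Normalise into (−180°, 180°]: -255.67° + 360° = 104.33°.
Positive ⇒ the second point lies to the east; separation 104.330°.

104.330° east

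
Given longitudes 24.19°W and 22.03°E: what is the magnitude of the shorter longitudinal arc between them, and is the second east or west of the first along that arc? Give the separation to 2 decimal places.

46.22° east

Raw difference: 22.03 − -24.19 = 46.22°.
Normalise into (−180°, 180°]: 46.22° stays 46.22°.
Positive ⇒ the second point lies to the east; separation 46.22°.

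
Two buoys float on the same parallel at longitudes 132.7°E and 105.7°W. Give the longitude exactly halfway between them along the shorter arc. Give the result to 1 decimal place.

Signed shortest Δλ from +132.7° to -105.7° is +121.6°.
Midpoint longitude = +132.7° + (+121.6°)/2 = +132.7° + 60.8° = +193.5°.
Normalise into (−180°, 180°]: -166.5°.
(The naïve average (+132.7 + -105.7)/2 = 13.5° is on the wrong side of the globe.)

166.5°W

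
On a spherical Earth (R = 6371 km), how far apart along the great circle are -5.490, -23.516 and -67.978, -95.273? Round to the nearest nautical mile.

4692 nmi

Δλ = -95.273 − -23.516 = -71.757°.
Δφ = -67.978 − -5.490 = -62.488°.
a = sin²(Δφ/2) + cos φ₁ · cos φ₂ · sin²(Δλ/2) = 0.397233.
c = 2·atan2(√a, √(1−a)) = 1.36379 rad → d = 6371·c ≈ 8688.68 km ≈ 4691.51 nmi.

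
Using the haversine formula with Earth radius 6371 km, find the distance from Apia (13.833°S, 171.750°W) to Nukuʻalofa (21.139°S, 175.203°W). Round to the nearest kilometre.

891 km

Δλ = -175.203 − -171.750 = -3.453°.
Δφ = -21.139 − -13.833 = -7.306°.
a = sin²(Δφ/2) + cos φ₁ · cos φ₂ · sin²(Δλ/2) = 0.004882.
c = 2·atan2(√a, √(1−a)) = 0.13985 rad → d = 6371·c ≈ 890.98 km.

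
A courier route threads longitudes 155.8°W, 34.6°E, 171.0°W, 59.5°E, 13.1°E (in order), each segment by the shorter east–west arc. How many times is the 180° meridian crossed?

Leg 1: -155.8° → +34.6°, shortest Δλ = -169.6° (west) — crosses 180°.
Leg 2: +34.6° → -171.0°, shortest Δλ = 154.4° (east) — crosses 180°.
Leg 3: -171.0° → +59.5°, shortest Δλ = -129.5° (west) — crosses 180°.
Leg 4: +59.5° → +13.1°, shortest Δλ = -46.4° (west) — does not cross 180°.
Total crossings: 3.

3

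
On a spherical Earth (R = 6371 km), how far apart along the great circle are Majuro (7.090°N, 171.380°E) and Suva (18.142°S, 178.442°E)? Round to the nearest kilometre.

2911 km

Δλ = 178.442 − 171.380 = 7.062°.
Δφ = -18.142 − 7.090 = -25.232°.
a = sin²(Δφ/2) + cos φ₁ · cos φ₂ · sin²(Δλ/2) = 0.051282.
c = 2·atan2(√a, √(1−a)) = 0.45688 rad → d = 6371·c ≈ 2910.76 km.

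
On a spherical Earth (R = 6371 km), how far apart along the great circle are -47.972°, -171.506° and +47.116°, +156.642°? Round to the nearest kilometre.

Δλ = 156.642 − -171.506 = 328.148°; wrapped into (−180°, 180°]: -31.852°.
Δφ = 47.116 − -47.972 = 95.088°.
a = sin²(Δφ/2) + cos φ₁ · cos φ₂ · sin²(Δλ/2) = 0.578646.
c = 2·atan2(√a, √(1−a)) = 1.72875 rad → d = 6371·c ≈ 11013.83 km.

11014 km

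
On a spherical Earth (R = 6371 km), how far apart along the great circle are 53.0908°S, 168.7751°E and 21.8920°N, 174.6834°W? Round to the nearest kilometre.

8489 km

Δλ = -174.6834 − 168.7751 = -343.4585°; wrapped into (−180°, 180°]: 16.5415°.
Δφ = 21.8920 − -53.0908 = 74.9828°.
a = sin²(Δφ/2) + cos φ₁ · cos φ₂ · sin²(Δλ/2) = 0.381977.
c = 2·atan2(√a, √(1−a)) = 1.33250 rad → d = 6371·c ≈ 8489.36 km.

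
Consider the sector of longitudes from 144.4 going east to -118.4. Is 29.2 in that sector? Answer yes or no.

No

Band width going east from +144.4° to -118.4°: ((-118.4 − 144.4) mod 360) = 97.2°.
Offset of +29.2° east of the west edge: ((29.2 − 144.4) mod 360) = 244.8°.
244.8° > 97.2° ⇒ outside.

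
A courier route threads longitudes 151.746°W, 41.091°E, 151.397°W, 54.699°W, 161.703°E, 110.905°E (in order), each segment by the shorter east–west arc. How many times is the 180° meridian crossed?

3

Leg 1: -151.746° → +41.091°, shortest Δλ = -167.163° (west) — crosses 180°.
Leg 2: +41.091° → -151.397°, shortest Δλ = 167.512° (east) — crosses 180°.
Leg 3: -151.397° → -54.699°, shortest Δλ = 96.698° (east) — does not cross 180°.
Leg 4: -54.699° → +161.703°, shortest Δλ = -143.598° (west) — crosses 180°.
Leg 5: +161.703° → +110.905°, shortest Δλ = -50.798° (west) — does not cross 180°.
Total crossings: 3.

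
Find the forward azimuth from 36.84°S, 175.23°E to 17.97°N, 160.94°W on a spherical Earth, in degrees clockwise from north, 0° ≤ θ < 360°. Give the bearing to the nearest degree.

Δλ = -160.94 − 175.23 = -336.17°; wrapped into (−180°, 180°]: 23.83°.
θ = atan2( sin Δλ · cos φ₂ , cos φ₁ · sin φ₂ − sin φ₁ · cos φ₂ · cos Δλ )
  = atan2(0.38432, 0.76862) = 26.565° → normalised to [0°, 360°): 26.565°.

27°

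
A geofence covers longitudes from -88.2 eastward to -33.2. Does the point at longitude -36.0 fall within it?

Band width going east from -88.2° to -33.2°: ((-33.2 − -88.2) mod 360) = 55.0°.
Offset of -36.0° east of the west edge: ((-36.0 − -88.2) mod 360) = 52.2°.
52.2° ≤ 55.0° ⇒ inside.

Yes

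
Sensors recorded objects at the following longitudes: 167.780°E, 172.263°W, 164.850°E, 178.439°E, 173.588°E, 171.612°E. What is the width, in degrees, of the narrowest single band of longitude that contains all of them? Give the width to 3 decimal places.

Sort the longitudes: -172.263°, +164.850°, +167.780°, +171.612°, +173.588°, +178.439°.
Eastward gaps between consecutive values (wrapping around): 337.113°, 2.930°, 3.832°, 1.976°, 4.851°, 9.298°.
Largest gap = 337.113° ⇒ minimal covering band is its complement: 360° − 337.113° = 22.887°.
Band runs from +164.850° eastward to -172.263°, crossing the antimeridian.

22.887°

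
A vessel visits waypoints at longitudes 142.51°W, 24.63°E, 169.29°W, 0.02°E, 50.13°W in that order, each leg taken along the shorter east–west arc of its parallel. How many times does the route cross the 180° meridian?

1

Leg 1: -142.51° → +24.63°, shortest Δλ = 167.14° (east) — does not cross 180°.
Leg 2: +24.63° → -169.29°, shortest Δλ = 166.08° (east) — crosses 180°.
Leg 3: -169.29° → +0.02°, shortest Δλ = 169.31° (east) — does not cross 180°.
Leg 4: +0.02° → -50.13°, shortest Δλ = -50.15° (west) — does not cross 180°.
Total crossings: 1.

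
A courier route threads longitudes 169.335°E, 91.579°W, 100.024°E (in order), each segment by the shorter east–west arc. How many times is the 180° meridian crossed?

2

Leg 1: +169.335° → -91.579°, shortest Δλ = 99.086° (east) — crosses 180°.
Leg 2: -91.579° → +100.024°, shortest Δλ = -168.397° (west) — crosses 180°.
Total crossings: 2.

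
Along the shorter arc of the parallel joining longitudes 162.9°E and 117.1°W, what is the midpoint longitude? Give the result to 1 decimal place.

Signed shortest Δλ from +162.9° to -117.1° is +80.0°.
Midpoint longitude = +162.9° + (+80.0°)/2 = +162.9° + 40.0° = +202.9°.
Normalise into (−180°, 180°]: -157.1°.
(The naïve average (+162.9 + -117.1)/2 = 22.9° is on the wrong side of the globe.)

157.1°W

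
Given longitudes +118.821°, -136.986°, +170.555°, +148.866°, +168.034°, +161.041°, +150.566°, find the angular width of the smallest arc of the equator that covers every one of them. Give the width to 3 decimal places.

104.193°

Sort the longitudes: -136.986°, +118.821°, +148.866°, +150.566°, +161.041°, +168.034°, +170.555°.
Eastward gaps between consecutive values (wrapping around): 255.807°, 30.045°, 1.700°, 10.475°, 6.993°, 2.521°, 52.459°.
Largest gap = 255.807° ⇒ minimal covering band is its complement: 360° − 255.807° = 104.193°.
Band runs from +118.821° eastward to -136.986°, crossing the antimeridian.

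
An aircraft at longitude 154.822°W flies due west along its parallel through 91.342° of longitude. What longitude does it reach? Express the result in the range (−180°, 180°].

113.836°E

Start at -154.822°; shift −91.342° → -246.164°.
-246.164° lies outside (−180°, 180°]; add 360° → +113.836°.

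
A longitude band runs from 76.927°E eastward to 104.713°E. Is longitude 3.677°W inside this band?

Band width going east from +76.927° to +104.713°: ((104.713 − 76.927) mod 360) = 27.786°.
Offset of -3.677° east of the west edge: ((-3.677 − 76.927) mod 360) = 279.396°.
279.396° > 27.786° ⇒ outside.

No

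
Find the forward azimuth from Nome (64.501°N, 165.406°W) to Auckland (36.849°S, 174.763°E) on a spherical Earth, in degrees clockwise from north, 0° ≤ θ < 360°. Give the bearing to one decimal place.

196.1°

Δλ = 174.763 − -165.406 = 340.169°; wrapped into (−180°, 180°]: -19.831°.
θ = atan2( sin Δλ · cos φ₂ , cos φ₁ · sin φ₂ − sin φ₁ · cos φ₂ · cos Δλ )
  = atan2(-0.27147, -0.93761) = -163.852° → normalised to [0°, 360°): 196.148°.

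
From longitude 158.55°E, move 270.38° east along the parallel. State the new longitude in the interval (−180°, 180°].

Start at +158.55°; shift +270.38° → +428.93°.
+428.93° lies outside (−180°, 180°]; subtract 360° → +68.93°.

68.93°E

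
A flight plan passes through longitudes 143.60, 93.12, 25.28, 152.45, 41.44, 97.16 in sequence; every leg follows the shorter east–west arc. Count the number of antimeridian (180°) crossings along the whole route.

0

Leg 1: +143.60° → +93.12°, shortest Δλ = -50.48° (west) — does not cross 180°.
Leg 2: +93.12° → +25.28°, shortest Δλ = -67.84° (west) — does not cross 180°.
Leg 3: +25.28° → +152.45°, shortest Δλ = 127.17° (east) — does not cross 180°.
Leg 4: +152.45° → +41.44°, shortest Δλ = -111.01° (west) — does not cross 180°.
Leg 5: +41.44° → +97.16°, shortest Δλ = 55.72° (east) — does not cross 180°.
Total crossings: 0.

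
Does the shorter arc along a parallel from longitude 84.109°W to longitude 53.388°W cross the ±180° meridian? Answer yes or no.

No

Signed shortest Δλ = ((-53.388 − -84.109 + 180) mod 360) − 180 = 30.721°.
Going east by 30.721° from -84.109° reaches -53.388° without touching 180°.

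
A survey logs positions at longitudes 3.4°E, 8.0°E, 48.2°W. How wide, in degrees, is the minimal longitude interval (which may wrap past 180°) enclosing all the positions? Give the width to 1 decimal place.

56.2°

Sort the longitudes: -48.2°, +3.4°, +8.0°.
Eastward gaps between consecutive values (wrapping around): 51.6°, 4.6°, 303.8°.
Largest gap = 303.8° ⇒ minimal covering band is its complement: 360° − 303.8° = 56.2°.
Band runs from -48.2° eastward to +8.0°.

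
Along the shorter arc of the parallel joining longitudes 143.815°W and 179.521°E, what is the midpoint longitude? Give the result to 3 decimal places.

162.147°W

Signed shortest Δλ from -143.815° to +179.521° is -36.664°.
Midpoint longitude = -143.815° + (-36.664°)/2 = -143.815° − 18.332° = -162.147°.
(The naïve average (-143.815 + +179.521)/2 = 17.853° is on the wrong side of the globe.)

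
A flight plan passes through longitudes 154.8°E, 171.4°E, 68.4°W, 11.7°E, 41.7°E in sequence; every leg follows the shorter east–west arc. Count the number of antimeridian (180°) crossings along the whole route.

1

Leg 1: +154.8° → +171.4°, shortest Δλ = 16.6° (east) — does not cross 180°.
Leg 2: +171.4° → -68.4°, shortest Δλ = 120.2° (east) — crosses 180°.
Leg 3: -68.4° → +11.7°, shortest Δλ = 80.1° (east) — does not cross 180°.
Leg 4: +11.7° → +41.7°, shortest Δλ = 30.0° (east) — does not cross 180°.
Total crossings: 1.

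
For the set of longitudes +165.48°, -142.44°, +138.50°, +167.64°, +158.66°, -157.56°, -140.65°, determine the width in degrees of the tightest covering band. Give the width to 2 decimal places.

80.85°

Sort the longitudes: -157.56°, -142.44°, -140.65°, +138.50°, +158.66°, +165.48°, +167.64°.
Eastward gaps between consecutive values (wrapping around): 15.12°, 1.79°, 279.15°, 20.16°, 6.82°, 2.16°, 34.80°.
Largest gap = 279.15° ⇒ minimal covering band is its complement: 360° − 279.15° = 80.85°.
Band runs from +138.50° eastward to -140.65°, crossing the antimeridian.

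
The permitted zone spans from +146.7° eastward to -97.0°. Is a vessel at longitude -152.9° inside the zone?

Band width going east from +146.7° to -97.0°: ((-97.0 − 146.7) mod 360) = 116.3°.
Offset of -152.9° east of the west edge: ((-152.9 − 146.7) mod 360) = 60.4°.
60.4° ≤ 116.3° ⇒ inside.

Yes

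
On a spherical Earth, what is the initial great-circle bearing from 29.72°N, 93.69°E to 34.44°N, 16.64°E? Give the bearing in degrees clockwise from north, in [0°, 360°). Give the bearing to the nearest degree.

Δλ = 16.64 − 93.69 = -77.05°.
θ = atan2( sin Δλ · cos φ₂ , cos φ₁ · sin φ₂ − sin φ₁ · cos φ₂ · cos Δλ )
  = atan2(-0.80374, 0.39952) = -63.569° → normalised to [0°, 360°): 296.431°.

296°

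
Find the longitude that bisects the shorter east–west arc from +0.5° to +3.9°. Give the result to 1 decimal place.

Signed shortest Δλ from +0.5° to +3.9° is +3.4°.
Midpoint longitude = +0.5° + (+3.4°)/2 = +0.5° + 1.7° = +2.2°.

+2.2°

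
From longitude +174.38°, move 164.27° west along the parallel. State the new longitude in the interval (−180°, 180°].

+10.11°

Start at +174.38°; shift −164.27° → +10.11°.
+10.11° already lies in (−180°, 180°].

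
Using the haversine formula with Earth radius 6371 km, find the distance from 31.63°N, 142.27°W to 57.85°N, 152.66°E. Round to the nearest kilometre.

Δλ = 152.66 − -142.27 = 294.93°; wrapped into (−180°, 180°]: -65.07°.
Δφ = 57.85 − 31.63 = 26.22°.
a = sin²(Δφ/2) + cos φ₁ · cos φ₂ · sin²(Δλ/2) = 0.182502.
c = 2·atan2(√a, √(1−a)) = 0.88279 rad → d = 6371·c ≈ 5624.27 km.

5624 km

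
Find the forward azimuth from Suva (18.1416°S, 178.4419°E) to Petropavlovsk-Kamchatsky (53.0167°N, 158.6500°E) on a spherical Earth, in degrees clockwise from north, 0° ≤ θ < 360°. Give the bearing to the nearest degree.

348°

Δλ = 158.6500 − 178.4419 = -19.7919°.
θ = atan2( sin Δλ · cos φ₂ , cos φ₁ · sin φ₂ − sin φ₁ · cos φ₂ · cos Δλ )
  = atan2(-0.20370, 0.93535) = -12.286° → normalised to [0°, 360°): 347.714°.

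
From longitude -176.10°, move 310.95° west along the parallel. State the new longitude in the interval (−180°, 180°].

-127.05°

Start at -176.10°; shift −310.95° → -487.05°.
-487.05° lies outside (−180°, 180°]; add 360° → -127.05°.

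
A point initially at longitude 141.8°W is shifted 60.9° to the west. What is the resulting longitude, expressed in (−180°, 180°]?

157.3°E

Start at -141.8°; shift −60.9° → -202.7°.
-202.7° lies outside (−180°, 180°]; add 360° → +157.3°.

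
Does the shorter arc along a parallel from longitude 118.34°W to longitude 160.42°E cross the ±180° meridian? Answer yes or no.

Yes

Naïve |160.42 − -118.34| = 278.76° > 180°, so the shorter arc goes the other way round — across 180°.
Signed shortest Δλ = ((160.42 − -118.34 + 180) mod 360) − 180 = -81.24°.
Going west by 81.24° from -118.34° passes through 180° before reaching +160.42°.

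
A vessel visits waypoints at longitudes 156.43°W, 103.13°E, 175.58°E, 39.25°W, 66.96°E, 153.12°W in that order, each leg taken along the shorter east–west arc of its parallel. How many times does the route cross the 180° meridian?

Leg 1: -156.43° → +103.13°, shortest Δλ = -100.44° (west) — crosses 180°.
Leg 2: +103.13° → +175.58°, shortest Δλ = 72.45° (east) — does not cross 180°.
Leg 3: +175.58° → -39.25°, shortest Δλ = 145.17° (east) — crosses 180°.
Leg 4: -39.25° → +66.96°, shortest Δλ = 106.21° (east) — does not cross 180°.
Leg 5: +66.96° → -153.12°, shortest Δλ = 139.92° (east) — crosses 180°.
Total crossings: 3.

3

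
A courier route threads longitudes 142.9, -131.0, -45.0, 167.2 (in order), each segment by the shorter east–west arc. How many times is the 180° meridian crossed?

Leg 1: +142.9° → -131.0°, shortest Δλ = 86.1° (east) — crosses 180°.
Leg 2: -131.0° → -45.0°, shortest Δλ = 86.0° (east) — does not cross 180°.
Leg 3: -45.0° → +167.2°, shortest Δλ = -147.8° (west) — crosses 180°.
Total crossings: 2.

2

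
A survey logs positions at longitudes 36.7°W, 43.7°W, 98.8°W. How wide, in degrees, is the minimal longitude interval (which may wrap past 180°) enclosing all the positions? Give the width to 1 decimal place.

Sort the longitudes: -98.8°, -43.7°, -36.7°.
Eastward gaps between consecutive values (wrapping around): 55.1°, 7.0°, 297.9°.
Largest gap = 297.9° ⇒ minimal covering band is its complement: 360° − 297.9° = 62.1°.
Band runs from -98.8° eastward to -36.7°.

62.1°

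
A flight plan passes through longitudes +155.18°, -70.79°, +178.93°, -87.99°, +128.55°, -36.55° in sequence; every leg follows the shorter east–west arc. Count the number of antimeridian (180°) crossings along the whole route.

4

Leg 1: +155.18° → -70.79°, shortest Δλ = 134.03° (east) — crosses 180°.
Leg 2: -70.79° → +178.93°, shortest Δλ = -110.28° (west) — crosses 180°.
Leg 3: +178.93° → -87.99°, shortest Δλ = 93.08° (east) — crosses 180°.
Leg 4: -87.99° → +128.55°, shortest Δλ = -143.46° (west) — crosses 180°.
Leg 5: +128.55° → -36.55°, shortest Δλ = -165.1° (west) — does not cross 180°.
Total crossings: 4.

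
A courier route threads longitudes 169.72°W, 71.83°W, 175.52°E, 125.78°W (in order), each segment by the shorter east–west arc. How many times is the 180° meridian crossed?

2

Leg 1: -169.72° → -71.83°, shortest Δλ = 97.89° (east) — does not cross 180°.
Leg 2: -71.83° → +175.52°, shortest Δλ = -112.65° (west) — crosses 180°.
Leg 3: +175.52° → -125.78°, shortest Δλ = 58.7° (east) — crosses 180°.
Total crossings: 2.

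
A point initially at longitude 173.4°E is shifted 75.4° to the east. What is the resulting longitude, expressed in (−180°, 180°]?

111.2°W

Start at +173.4°; shift +75.4° → +248.8°.
+248.8° lies outside (−180°, 180°]; subtract 360° → -111.2°.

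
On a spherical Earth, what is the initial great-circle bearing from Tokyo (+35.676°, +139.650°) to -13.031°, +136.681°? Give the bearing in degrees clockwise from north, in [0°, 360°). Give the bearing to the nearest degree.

Δλ = 136.681 − 139.650 = -2.969°.
θ = atan2( sin Δλ · cos φ₂ , cos φ₁ · sin φ₂ − sin φ₁ · cos φ₂ · cos Δλ )
  = atan2(-0.05046, -0.75058) = -176.154° → normalised to [0°, 360°): 183.846°.

184°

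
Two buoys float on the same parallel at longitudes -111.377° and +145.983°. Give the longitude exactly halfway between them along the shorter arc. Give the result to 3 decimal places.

-162.697°

Signed shortest Δλ from -111.377° to +145.983° is -102.640°.
Midpoint longitude = -111.377° + (-102.640°)/2 = -111.377° − 51.320° = -162.697°.
(The naïve average (-111.377 + +145.983)/2 = 17.303° is on the wrong side of the globe.)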